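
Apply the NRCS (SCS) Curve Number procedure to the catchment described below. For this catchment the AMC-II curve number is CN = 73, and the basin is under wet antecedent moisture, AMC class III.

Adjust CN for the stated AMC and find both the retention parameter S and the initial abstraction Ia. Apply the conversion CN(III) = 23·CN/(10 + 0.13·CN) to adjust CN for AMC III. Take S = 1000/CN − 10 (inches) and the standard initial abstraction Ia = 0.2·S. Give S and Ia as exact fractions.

S = 2700/1679 in ≈ 1.608 in; Ia = 540/1679 in ≈ 0.322 in

Adjust CN=73 to AMC III: 23·73/(10 + 0.13·73) → 1679 ÷ (1949/100) = 167900/1949 ≈ 86.147
Retention S: 1000/CN − 10 with CN=86.147 → S = 2700/1679 ≈ 1.608 in
Ia = 0.2S: 0.2·1.608 = 0.322 in (exactly 540/1679)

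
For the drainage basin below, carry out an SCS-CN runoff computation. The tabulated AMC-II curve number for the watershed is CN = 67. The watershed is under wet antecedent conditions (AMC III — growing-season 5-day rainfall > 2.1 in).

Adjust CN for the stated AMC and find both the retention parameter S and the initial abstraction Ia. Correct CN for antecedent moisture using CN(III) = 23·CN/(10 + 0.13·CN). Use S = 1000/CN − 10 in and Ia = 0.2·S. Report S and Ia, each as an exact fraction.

S = 3300/1541 in ≈ 2.141 in; Ia = 660/1541 in ≈ 0.428 in

CN(III) from CN(II)=67: (23·67)/(10 + 0.13·67) = 154100/1871 ≈ 82.362
S = 1000/(154100/1871) − 10 = 3300/1541 in ≈ 2.141 in
Initial abstraction Ia = S/5 = (3300/1541)/5 = 660/1541 ≈ 0.428 in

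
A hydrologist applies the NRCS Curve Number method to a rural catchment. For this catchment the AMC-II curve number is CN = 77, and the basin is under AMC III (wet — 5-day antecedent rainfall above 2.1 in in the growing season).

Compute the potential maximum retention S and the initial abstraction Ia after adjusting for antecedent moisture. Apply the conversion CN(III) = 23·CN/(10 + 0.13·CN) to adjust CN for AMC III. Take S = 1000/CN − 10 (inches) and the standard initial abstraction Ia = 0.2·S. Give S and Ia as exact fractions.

S = 100/77 in ≈ 1.299 in; Ia = 20/77 in ≈ 0.260 in

CN(III) from CN(II)=77: (23·77)/(10 + 0.13·77) = 7700/87 ≈ 88.506
Max retention: S = 1000/(7700/87) − 10 = 100/77 in (≈ 1.299 in)
Ia = 0.2S: 0.2·1.299 = 0.260 in (exactly 20/77)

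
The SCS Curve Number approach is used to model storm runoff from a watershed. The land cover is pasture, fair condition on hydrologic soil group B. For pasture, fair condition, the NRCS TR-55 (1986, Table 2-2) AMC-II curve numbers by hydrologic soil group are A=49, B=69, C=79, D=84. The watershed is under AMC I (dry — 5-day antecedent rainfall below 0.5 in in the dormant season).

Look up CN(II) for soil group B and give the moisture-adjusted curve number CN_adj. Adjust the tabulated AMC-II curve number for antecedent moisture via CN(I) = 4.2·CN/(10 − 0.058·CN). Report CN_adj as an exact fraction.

CN_adj = 144900/2999 ≈ 48.316

NRCS table: pasture, fair condition, soil group B → CN(II) = 69
CN(I) from CN(II)=69: (4.2·69)/(10 − 0.058·69) = 144900/2999 ≈ 48.316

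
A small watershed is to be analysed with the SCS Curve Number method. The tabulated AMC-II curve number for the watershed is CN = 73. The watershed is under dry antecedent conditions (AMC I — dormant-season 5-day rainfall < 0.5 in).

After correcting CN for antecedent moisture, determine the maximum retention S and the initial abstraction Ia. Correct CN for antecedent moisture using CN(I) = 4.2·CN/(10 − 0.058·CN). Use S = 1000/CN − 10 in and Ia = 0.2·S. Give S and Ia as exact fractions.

S = 4500/511 in ≈ 8.806 in; Ia = 900/511 in ≈ 1.761 in

Adjust CN=73 to AMC I: 4.2·73/(10 − 0.058·73) → (1533/5) ÷ (2883/500) = 51100/961 ≈ 53.174
S = 1000/(51100/961) − 10 = 4500/511 in ≈ 8.806 in
Ia = 0.2·(4500/511) = 900/511 in ≈ 1.761 in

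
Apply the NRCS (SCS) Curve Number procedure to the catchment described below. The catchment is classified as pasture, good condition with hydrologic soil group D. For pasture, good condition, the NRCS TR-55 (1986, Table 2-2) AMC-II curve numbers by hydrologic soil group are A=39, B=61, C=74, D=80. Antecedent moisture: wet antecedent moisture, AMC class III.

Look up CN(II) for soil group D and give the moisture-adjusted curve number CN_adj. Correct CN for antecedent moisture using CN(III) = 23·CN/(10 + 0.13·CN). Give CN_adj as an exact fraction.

NRCS table: pasture, good condition, soil group D → CN(II) = 80
Adjust CN=80 to AMC III: 23·80/(10 + 0.13·80) → 1840 ÷ (102/5) = 4600/51 ≈ 90.196

CN_adj = 4600/51 ≈ 90.196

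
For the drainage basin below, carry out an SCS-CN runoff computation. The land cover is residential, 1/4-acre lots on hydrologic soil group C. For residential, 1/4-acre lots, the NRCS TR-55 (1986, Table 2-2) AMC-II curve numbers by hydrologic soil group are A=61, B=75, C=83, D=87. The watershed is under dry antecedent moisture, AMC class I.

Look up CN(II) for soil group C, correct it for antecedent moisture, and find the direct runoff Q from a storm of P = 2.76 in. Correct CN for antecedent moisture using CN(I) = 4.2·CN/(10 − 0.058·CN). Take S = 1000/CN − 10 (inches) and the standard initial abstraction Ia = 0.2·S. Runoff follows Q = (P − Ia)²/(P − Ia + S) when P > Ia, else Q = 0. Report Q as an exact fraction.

Q = 6047706289/12648384525 in ≈ 0.478 in

NRCS table: residential, 1/4-acre lots, soil group C → CN(II) = 83
Dry (AMC I): CN(I) = 4.2·83/(10 − 0.058·83) = (1743/5)/(2593/500) = 174300/2593 ≈ 67.219
Retention S: 1000/CN − 10 with CN=67.219 → S = 8500/1743 ≈ 4.877 in
Ia = 0.2S: 0.2·4.877 = 0.975 in (exactly 1700/1743)
Since P=2.760 > Ia=0.975: effective rainfall P−Ia = 77767/43575 in
Runoff Q = (P−Ia)²/(P−Ia+S) = (1.785)²/(1.785+4.877) = 6047706289/12648384525 ≈ 0.478 in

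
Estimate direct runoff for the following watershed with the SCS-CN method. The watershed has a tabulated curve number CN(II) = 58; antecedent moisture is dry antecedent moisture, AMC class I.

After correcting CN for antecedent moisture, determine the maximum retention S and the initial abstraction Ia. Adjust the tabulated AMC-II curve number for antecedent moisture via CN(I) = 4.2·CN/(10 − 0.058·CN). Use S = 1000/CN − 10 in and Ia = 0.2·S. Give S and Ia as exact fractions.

CN(I) from CN(II)=58: (4.2·58)/(10 − 0.058·58) = 2900/79 ≈ 36.709
Retention S: 1000/CN − 10 with CN=36.709 → S = 500/29 ≈ 17.241 in
Ia = 0.2·(500/29) = 100/29 in ≈ 3.448 in

S = 500/29 in ≈ 17.241 in; Ia = 100/29 in ≈ 3.448 in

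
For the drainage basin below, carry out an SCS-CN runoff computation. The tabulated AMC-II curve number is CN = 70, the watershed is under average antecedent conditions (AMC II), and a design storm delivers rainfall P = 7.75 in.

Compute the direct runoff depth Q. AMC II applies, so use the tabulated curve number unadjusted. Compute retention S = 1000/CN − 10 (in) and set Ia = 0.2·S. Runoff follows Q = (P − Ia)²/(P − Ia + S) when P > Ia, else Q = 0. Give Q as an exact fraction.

CN(II) = 70; AMC II needs no correction.
S = 1000/70 − 10 = 30/7 in ≈ 4.286 in
Initial abstraction Ia = S/5 = (30/7)/5 = 6/7 ≈ 0.857 in
P − Ia = 7.750 − 0.857 = 193/28 ≈ 6.893 in (> 0, runoff occurs)
Runoff Q = (P−Ia)²/(P−Ia+S) = (6.893)²/(6.893+4.286) = 37249/8764 ≈ 4.250 in

Q = 37249/8764 in ≈ 4.250 in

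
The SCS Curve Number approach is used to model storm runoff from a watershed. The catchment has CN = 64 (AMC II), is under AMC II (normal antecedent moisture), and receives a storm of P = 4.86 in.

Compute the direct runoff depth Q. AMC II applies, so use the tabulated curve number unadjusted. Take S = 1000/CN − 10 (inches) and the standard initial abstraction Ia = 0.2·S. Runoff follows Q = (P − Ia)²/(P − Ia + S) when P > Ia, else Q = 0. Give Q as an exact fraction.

AMC II — tabulated CN = 64 applies directly.
S = 1000/64 − 10 = 45/8 in ≈ 5.625 in
Ia = 0.2S: 0.2·5.625 = 1.125 in (exactly 9/8)
Since P=4.860 > Ia=1.125: effective rainfall P−Ia = 747/200 in
Runoff Q = (P−Ia)²/(P−Ia+S) = (3.735)²/(3.735+5.625) = 62001/41600 ≈ 1.490 in

Q = 62001/41600 in ≈ 1.490 in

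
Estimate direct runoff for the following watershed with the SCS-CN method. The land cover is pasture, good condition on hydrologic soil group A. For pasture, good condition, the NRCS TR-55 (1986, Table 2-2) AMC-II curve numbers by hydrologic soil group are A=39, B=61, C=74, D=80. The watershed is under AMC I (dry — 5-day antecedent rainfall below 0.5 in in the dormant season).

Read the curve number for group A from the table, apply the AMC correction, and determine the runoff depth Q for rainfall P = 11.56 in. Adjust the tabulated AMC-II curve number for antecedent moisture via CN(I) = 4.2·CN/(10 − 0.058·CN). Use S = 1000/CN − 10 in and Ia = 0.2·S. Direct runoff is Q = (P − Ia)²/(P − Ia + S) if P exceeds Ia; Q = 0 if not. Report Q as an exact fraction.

NRCS table: pasture, good condition, soil group A → CN(II) = 39
Dry (AMC I): CN(I) = 4.2·39/(10 − 0.058·39) = (819/5)/(3869/500) = 81900/3869 ≈ 21.168
Max retention: S = 1000/(81900/3869) − 10 = 30500/819 in (≈ 37.241 in)
Ia = 0.2S: 0.2·37.241 = 7.448 in (exactly 6100/819)
Excess rainfall: 11.560 − 7.448 = 4.112 in; P > Ia so Q > 0
Q = (84191/20475)²/((84191/20475) + 30500/819) = (7088124481/419225625)/(846691/20475) = 7088124481/17335998225 in ≈ 0.409 in

Q = 7088124481/17335998225 in ≈ 0.409 in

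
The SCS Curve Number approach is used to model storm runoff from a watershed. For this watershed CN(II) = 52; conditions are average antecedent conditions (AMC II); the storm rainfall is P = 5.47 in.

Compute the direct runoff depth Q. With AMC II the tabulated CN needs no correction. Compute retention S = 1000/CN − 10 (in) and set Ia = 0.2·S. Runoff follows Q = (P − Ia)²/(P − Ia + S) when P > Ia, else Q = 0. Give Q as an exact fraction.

AMC II — tabulated CN = 52 applies directly.
Retention S: 1000/CN − 10 with CN=52.000 → S = 120/13 ≈ 9.231 in
Initial abstraction Ia = S/5 = (120/13)/5 = 24/13 ≈ 1.846 in
P − Ia = 5.470 − 1.846 = 4711/1300 ≈ 3.624 in (> 0, runoff occurs)
Q = (4711/1300)²/((4711/1300) + 120/13) = (22193521/1690000)/(16711/1300) = 22193521/21724300 in ≈ 1.022 in

Q = 22193521/21724300 in ≈ 1.022 in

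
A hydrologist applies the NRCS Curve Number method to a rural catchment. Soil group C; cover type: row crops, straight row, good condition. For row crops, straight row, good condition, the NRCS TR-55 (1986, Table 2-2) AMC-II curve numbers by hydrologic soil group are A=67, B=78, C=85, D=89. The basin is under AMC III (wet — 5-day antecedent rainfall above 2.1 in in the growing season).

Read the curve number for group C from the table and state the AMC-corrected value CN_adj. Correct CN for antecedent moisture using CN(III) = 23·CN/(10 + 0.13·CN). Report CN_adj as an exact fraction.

CN_adj = 39100/421 ≈ 92.874

NRCS table: row crops, straight row, good condition, soil group C → CN(II) = 85
CN(III) from CN(II)=85: (23·85)/(10 + 0.13·85) = 39100/421 ≈ 92.874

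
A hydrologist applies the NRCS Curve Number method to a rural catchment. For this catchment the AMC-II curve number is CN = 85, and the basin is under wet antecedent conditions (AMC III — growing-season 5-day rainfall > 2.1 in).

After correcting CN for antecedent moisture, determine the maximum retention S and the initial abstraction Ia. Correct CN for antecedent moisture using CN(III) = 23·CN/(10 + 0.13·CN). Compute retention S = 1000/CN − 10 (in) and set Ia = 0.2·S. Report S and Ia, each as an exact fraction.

S = 300/391 in ≈ 0.767 in; Ia = 60/391 in ≈ 0.153 in

CN(III) from CN(II)=85: (23·85)/(10 + 0.13·85) = 39100/421 ≈ 92.874
S = 1000/(39100/421) − 10 = 300/391 in ≈ 0.767 in
Ia = 0.2·(300/391) = 60/391 in ≈ 0.153 in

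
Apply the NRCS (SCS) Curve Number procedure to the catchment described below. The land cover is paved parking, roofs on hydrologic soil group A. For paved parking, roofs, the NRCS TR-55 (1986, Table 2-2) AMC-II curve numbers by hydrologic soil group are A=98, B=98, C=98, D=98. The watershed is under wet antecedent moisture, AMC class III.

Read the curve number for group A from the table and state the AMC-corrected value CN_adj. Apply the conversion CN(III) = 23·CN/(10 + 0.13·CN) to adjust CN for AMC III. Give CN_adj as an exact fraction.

NRCS table: paved parking, roofs, soil group A → CN(II) = 98
Adjust CN=98 to AMC III: 23·98/(10 + 0.13·98) → 2254 ÷ (1137/50) = 112700/1137 ≈ 99.120

CN_adj = 112700/1137 ≈ 99.120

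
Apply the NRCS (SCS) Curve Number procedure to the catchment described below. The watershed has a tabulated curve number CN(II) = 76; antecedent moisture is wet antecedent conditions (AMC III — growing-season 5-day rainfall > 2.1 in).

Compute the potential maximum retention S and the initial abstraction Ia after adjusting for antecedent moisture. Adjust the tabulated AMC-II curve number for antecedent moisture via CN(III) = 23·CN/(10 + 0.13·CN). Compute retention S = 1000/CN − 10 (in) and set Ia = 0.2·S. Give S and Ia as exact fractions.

S = 600/437 in ≈ 1.373 in; Ia = 120/437 in ≈ 0.275 in

Wet (AMC III): CN(III) = 23·76/(10 + 0.13·76) = 1748/(497/25) = 43700/497 ≈ 87.928
S = 1000/(43700/497) − 10 = 600/437 in ≈ 1.373 in
Ia = 0.2S: 0.2·1.373 = 0.275 in (exactly 120/437)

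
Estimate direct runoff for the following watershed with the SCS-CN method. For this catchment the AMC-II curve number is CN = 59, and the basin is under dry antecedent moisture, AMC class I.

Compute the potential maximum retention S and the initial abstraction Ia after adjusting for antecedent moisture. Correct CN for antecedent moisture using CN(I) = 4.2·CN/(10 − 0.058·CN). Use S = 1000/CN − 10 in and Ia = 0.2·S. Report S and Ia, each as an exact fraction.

Dry (AMC I): CN(I) = 4.2·59/(10 − 0.058·59) = (1239/5)/(3289/500) = 123900/3289 ≈ 37.671
S = 1000/(123900/3289) − 10 = 20500/1239 in ≈ 16.546 in
Initial abstraction Ia = S/5 = (20500/1239)/5 = 4100/1239 ≈ 3.309 in

S = 20500/1239 in ≈ 16.546 in; Ia = 4100/1239 in ≈ 3.309 in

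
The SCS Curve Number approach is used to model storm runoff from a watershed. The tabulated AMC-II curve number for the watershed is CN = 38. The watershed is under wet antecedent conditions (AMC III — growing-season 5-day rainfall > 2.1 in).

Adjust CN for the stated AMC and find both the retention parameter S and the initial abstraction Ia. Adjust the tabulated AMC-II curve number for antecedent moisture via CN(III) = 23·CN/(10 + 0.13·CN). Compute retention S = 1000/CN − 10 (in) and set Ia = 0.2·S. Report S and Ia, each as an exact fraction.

Wet (AMC III): CN(III) = 23·38/(10 + 0.13·38) = 874/(747/50) = 43700/747 ≈ 58.501
Max retention: S = 1000/(43700/747) − 10 = 3100/437 in (≈ 7.094 in)
Ia = 0.2S: 0.2·7.094 = 1.419 in (exactly 620/437)

S = 3100/437 in ≈ 7.094 in; Ia = 620/437 in ≈ 1.419 in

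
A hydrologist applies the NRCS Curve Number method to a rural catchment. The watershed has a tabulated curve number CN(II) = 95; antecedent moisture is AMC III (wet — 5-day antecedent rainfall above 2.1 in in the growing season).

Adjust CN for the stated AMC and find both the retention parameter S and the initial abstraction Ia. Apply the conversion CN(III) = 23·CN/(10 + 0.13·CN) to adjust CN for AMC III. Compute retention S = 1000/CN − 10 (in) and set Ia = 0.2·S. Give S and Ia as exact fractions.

S = 100/437 in ≈ 0.229 in; Ia = 20/437 in ≈ 0.046 in

Wet (AMC III): CN(III) = 23·95/(10 + 0.13·95) = 2185/(447/20) = 43700/447 ≈ 97.763
Retention S: 1000/CN − 10 with CN=97.763 → S = 100/437 ≈ 0.229 in
Initial abstraction Ia = S/5 = (100/437)/5 = 20/437 ≈ 0.046 in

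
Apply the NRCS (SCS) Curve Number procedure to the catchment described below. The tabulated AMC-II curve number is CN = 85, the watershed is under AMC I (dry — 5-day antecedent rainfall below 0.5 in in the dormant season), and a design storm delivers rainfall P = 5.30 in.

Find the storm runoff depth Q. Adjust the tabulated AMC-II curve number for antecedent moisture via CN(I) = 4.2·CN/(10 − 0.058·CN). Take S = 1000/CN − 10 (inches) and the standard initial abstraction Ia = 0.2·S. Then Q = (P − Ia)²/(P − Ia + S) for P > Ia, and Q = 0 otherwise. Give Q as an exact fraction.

Q = 28164249/12265330 in ≈ 2.296 in

CN(I) from CN(II)=85: (4.2·85)/(10 − 0.058·85) = 11900/169 ≈ 70.414
S = 1000/(11900/169) − 10 = 500/119 in ≈ 4.202 in
Initial abstraction Ia = S/5 = (500/119)/5 = 100/119 ≈ 0.840 in
P − Ia = 5.300 − 0.840 = 5307/1190 ≈ 4.460 in (> 0, runoff occurs)
Q: (5307/1190)² ÷ (10307/1190) = 28164249/12265330 in (≈ 2.296 in)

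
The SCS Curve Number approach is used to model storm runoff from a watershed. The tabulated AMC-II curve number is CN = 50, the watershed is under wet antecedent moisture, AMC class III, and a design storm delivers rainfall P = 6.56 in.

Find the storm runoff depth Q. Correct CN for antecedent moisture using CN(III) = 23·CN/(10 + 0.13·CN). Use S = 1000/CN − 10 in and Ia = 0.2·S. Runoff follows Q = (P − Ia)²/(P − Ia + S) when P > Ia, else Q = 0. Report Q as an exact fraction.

Q = 2676496/829725 in ≈ 3.226 in

Adjust CN=50 to AMC III: 23·50/(10 + 0.13·50) → 1150 ÷ (33/2) = 2300/33 ≈ 69.697
Retention S: 1000/CN − 10 with CN=69.697 → S = 100/23 ≈ 4.348 in
Ia = 0.2·(100/23) = 20/23 in ≈ 0.870 in
Since P=6.560 > Ia=0.870: effective rainfall P−Ia = 3272/575 in
Q: (3272/575)² ÷ (5772/575) = 2676496/829725 in (≈ 3.226 in)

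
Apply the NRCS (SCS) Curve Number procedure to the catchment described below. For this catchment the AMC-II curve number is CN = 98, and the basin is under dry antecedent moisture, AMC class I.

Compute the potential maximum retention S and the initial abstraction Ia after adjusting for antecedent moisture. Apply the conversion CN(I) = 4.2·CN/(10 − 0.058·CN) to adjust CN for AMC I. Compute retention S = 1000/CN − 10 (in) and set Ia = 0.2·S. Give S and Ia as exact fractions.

Adjust CN=98 to AMC I: 4.2·98/(10 − 0.058·98) → (2058/5) ÷ (1079/250) = 102900/1079 ≈ 95.366
S = 1000/(102900/1079) − 10 = 500/1029 in ≈ 0.486 in
Ia = 0.2S: 0.2·0.486 = 0.097 in (exactly 100/1029)

S = 500/1029 in ≈ 0.486 in; Ia = 100/1029 in ≈ 0.097 in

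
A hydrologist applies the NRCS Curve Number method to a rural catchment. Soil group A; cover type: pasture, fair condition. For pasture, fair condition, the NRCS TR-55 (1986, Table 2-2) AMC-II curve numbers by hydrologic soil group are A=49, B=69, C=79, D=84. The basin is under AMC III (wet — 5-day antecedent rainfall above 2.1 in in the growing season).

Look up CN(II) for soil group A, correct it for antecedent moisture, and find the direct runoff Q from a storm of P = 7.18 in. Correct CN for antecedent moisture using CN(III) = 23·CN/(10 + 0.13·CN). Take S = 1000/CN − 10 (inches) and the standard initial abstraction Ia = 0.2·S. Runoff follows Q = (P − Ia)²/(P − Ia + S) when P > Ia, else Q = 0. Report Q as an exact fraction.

Q = 125028009649/34294215550 in ≈ 3.646 in

NRCS table: pasture, fair condition, soil group A → CN(II) = 49
Adjust CN=49 to AMC III: 23·49/(10 + 0.13·49) → 1127 ÷ (1637/100) = 112700/1637 ≈ 68.845
Retention S: 1000/CN − 10 with CN=68.845 → S = 5100/1127 ≈ 4.525 in
Initial abstraction Ia = S/5 = (5100/1127)/5 = 1020/1127 ≈ 0.905 in
Excess rainfall: 7.180 − 0.905 = 6.275 in; P > Ia so Q > 0
Runoff Q = (P−Ia)²/(P−Ia+S) = (6.275)²/(6.275+4.525) = 125028009649/34294215550 ≈ 3.646 in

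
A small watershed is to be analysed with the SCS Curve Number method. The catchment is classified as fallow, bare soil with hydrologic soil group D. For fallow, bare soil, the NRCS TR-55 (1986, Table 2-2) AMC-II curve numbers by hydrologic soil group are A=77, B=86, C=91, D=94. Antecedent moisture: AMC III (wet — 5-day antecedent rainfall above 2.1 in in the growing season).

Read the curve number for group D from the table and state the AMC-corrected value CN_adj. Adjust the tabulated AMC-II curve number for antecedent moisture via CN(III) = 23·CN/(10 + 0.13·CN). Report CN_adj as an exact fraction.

NRCS table: fallow, bare soil, soil group D → CN(II) = 94
Adjust CN=94 to AMC III: 23·94/(10 + 0.13·94) → 2162 ÷ (1111/50) = 108100/1111 ≈ 97.300

CN_adj = 108100/1111 ≈ 97.300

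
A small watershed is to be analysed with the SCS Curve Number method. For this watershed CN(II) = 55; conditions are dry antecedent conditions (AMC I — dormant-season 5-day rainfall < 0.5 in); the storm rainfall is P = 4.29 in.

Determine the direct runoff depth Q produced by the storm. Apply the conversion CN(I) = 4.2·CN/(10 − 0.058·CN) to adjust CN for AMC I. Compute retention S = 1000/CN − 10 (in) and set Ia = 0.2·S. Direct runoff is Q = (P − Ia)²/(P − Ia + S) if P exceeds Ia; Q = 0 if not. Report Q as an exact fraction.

Adjust CN=55 to AMC I: 4.2·55/(10 − 0.058·55) → 231 ÷ (681/100) = 7700/227 ≈ 33.921
Retention S: 1000/CN − 10 with CN=33.921 → S = 1500/77 ≈ 19.481 in
Ia = 0.2·(1500/77) = 300/77 in ≈ 3.896 in
P − Ia = 4.290 − 3.896 = 3033/7700 ≈ 0.394 in (> 0, runoff occurs)
Runoff Q = (P−Ia)²/(P−Ia+S) = (0.394)²/(0.394+19.481) = 3066363/392784700 ≈ 0.008 in

Q = 3066363/392784700 in ≈ 0.008 in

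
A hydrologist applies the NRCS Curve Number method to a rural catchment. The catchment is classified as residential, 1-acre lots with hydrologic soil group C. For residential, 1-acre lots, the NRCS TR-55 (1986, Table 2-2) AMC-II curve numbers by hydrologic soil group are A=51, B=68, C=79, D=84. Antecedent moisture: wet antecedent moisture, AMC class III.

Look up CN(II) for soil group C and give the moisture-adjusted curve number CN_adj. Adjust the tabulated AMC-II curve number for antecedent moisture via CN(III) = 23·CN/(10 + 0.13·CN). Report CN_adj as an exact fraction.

CN_adj = 181700/2027 ≈ 89.640

NRCS table: residential, 1-acre lots, soil group C → CN(II) = 79
CN(III) from CN(II)=79: (23·79)/(10 + 0.13·79) = 181700/2027 ≈ 89.640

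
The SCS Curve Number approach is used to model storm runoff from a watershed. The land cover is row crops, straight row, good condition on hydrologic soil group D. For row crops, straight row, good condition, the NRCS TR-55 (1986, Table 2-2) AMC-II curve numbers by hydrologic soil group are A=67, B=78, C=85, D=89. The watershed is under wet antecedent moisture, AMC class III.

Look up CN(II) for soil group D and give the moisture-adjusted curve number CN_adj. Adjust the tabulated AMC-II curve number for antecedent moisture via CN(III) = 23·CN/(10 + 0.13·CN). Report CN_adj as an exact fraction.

CN_adj = 204700/2157 ≈ 94.900

NRCS table: row crops, straight row, good condition, soil group D → CN(II) = 89
Adjust CN=89 to AMC III: 23·89/(10 + 0.13·89) → 2047 ÷ (2157/100) = 204700/2157 ≈ 94.900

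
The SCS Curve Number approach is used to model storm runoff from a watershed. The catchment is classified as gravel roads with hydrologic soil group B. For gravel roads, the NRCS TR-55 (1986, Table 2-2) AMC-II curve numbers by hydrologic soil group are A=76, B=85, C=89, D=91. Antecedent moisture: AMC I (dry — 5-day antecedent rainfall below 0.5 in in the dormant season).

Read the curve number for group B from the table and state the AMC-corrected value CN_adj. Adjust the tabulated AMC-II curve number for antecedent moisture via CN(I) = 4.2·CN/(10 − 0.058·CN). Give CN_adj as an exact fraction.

NRCS table: gravel roads, soil group B → CN(II) = 85
CN(I) from CN(II)=85: (4.2·85)/(10 − 0.058·85) = 11900/169 ≈ 70.414

CN_adj = 11900/169 ≈ 70.414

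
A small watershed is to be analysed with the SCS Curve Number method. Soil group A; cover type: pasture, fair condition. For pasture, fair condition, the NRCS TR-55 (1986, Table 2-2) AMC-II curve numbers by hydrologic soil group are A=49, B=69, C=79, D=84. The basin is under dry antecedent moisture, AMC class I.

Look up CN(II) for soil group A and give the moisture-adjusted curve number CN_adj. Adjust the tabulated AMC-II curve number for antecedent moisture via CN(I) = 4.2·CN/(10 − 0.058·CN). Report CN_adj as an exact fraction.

CN_adj = 34300/1193 ≈ 28.751

NRCS table: pasture, fair condition, soil group A → CN(II) = 49
Dry (AMC I): CN(I) = 4.2·49/(10 − 0.058·49) = (1029/5)/(3579/500) = 34300/1193 ≈ 28.751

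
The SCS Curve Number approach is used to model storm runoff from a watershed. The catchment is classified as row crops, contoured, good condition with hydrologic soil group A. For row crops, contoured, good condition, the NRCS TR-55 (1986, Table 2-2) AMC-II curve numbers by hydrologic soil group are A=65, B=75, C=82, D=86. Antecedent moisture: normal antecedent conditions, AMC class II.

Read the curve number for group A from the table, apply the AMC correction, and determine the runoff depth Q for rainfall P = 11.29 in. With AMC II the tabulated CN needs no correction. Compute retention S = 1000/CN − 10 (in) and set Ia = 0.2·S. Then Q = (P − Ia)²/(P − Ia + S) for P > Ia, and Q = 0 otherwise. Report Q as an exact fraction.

Q = 176278729/26360100 in ≈ 6.687 in

NRCS table: row crops, contoured, good condition, soil group A → CN(II) = 65
CN(II) = 65; AMC II needs no correction.
S = 1000/65 − 10 = 70/13 in ≈ 5.385 in
Ia = 0.2S: 0.2·5.385 = 1.077 in (exactly 14/13)
Excess rainfall: 11.290 − 1.077 = 10.213 in; P > Ia so Q > 0
Q = (13277/1300)²/((13277/1300) + 70/13) = (176278729/1690000)/(20277/1300) = 176278729/26360100 in ≈ 6.687 in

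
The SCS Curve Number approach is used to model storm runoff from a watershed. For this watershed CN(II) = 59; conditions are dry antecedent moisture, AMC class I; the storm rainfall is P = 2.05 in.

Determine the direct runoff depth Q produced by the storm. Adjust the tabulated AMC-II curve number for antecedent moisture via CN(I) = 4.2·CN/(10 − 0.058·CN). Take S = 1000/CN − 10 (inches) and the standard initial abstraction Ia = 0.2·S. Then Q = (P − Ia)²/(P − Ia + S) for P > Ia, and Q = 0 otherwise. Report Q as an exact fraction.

Adjust CN=59 to AMC I: 4.2·59/(10 − 0.058·59) → (1239/5) ÷ (3289/500) = 123900/3289 ≈ 37.671
S = 1000/(123900/3289) − 10 = 20500/1239 in ≈ 16.546 in
Ia = 0.2·(20500/1239) = 4100/1239 in ≈ 3.309 in
P = 2.050 ≤ Ia = 3.309 in: entire storm abstracted, Q = 0.

Q = 0 in ≈ 0.000 in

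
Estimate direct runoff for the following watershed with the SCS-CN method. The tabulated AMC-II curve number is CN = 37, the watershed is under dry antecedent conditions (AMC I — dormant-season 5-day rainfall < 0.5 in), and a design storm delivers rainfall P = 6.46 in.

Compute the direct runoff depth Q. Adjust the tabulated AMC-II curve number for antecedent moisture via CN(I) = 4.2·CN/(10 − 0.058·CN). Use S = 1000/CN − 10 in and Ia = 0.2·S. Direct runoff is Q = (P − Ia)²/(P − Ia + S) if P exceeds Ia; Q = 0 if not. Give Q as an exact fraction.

Q = 0 in ≈ 0.000 in

Adjust CN=37 to AMC I: 4.2·37/(10 − 0.058·37) → (777/5) ÷ (3927/500) = 3700/187 ≈ 19.786
S = 1000/(3700/187) − 10 = 1500/37 in ≈ 40.541 in
Ia = 0.2·(1500/37) = 300/37 in ≈ 8.108 in
P = 6.460 ≤ Ia = 8.108 in: entire storm abstracted, Q = 0.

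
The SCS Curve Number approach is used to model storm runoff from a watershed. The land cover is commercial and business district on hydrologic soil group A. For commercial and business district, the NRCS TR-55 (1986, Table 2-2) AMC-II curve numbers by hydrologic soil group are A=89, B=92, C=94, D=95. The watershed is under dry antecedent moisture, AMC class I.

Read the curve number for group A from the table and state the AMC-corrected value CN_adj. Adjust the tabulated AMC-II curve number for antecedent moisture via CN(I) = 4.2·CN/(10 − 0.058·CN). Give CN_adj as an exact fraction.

CN_adj = 186900/2419 ≈ 77.263

NRCS table: commercial and business district, soil group A → CN(II) = 89
Dry (AMC I): CN(I) = 4.2·89/(10 − 0.058·89) = (1869/5)/(2419/500) = 186900/2419 ≈ 77.263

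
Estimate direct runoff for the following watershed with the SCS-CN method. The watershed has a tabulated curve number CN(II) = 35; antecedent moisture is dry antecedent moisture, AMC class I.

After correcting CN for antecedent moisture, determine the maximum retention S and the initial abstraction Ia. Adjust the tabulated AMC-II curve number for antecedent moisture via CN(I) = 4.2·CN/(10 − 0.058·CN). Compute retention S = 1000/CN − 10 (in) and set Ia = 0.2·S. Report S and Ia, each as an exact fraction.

S = 6500/147 in ≈ 44.218 in; Ia = 1300/147 in ≈ 8.844 in

Dry (AMC I): CN(I) = 4.2·35/(10 − 0.058·35) = 147/(797/100) = 14700/797 ≈ 18.444
Max retention: S = 1000/(14700/797) − 10 = 6500/147 in (≈ 44.218 in)
Ia = 0.2·(6500/147) = 1300/147 in ≈ 8.844 in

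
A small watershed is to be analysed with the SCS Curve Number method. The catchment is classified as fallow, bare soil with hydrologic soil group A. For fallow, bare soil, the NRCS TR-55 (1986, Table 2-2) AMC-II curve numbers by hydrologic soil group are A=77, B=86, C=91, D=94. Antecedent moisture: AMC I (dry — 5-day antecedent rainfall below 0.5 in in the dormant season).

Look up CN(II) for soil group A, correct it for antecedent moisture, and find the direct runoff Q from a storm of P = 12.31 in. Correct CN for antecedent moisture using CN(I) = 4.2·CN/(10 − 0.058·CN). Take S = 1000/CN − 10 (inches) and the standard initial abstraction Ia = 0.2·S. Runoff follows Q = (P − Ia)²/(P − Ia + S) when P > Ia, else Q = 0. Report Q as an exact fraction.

NRCS table: fallow, bare soil, soil group A → CN(II) = 77
CN(I) from CN(II)=77: (4.2·77)/(10 − 0.058·77) = 161700/2767 ≈ 58.439
Retention S: 1000/CN − 10 with CN=58.439 → S = 11500/1617 ≈ 7.112 in
Initial abstraction Ia = S/5 = (11500/1617)/5 = 2300/1617 ≈ 1.422 in
Excess rainfall: 12.310 − 1.422 = 10.888 in; P > Ia so Q > 0
Q: (1760527/161700)² ÷ (2910527/161700) = 3099455317729/470632215900 in (≈ 6.586 in)

Q = 3099455317729/470632215900 in ≈ 6.586 in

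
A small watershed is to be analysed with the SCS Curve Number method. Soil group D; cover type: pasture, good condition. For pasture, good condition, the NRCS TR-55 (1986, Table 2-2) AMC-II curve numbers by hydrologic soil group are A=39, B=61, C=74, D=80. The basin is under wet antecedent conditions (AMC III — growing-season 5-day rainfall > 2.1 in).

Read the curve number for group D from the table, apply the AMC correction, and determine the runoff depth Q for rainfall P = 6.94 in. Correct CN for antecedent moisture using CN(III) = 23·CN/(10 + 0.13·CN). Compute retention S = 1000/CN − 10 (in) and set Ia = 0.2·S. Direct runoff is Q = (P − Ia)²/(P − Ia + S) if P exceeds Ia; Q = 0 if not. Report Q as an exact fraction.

Q = 59768361/10328150 in ≈ 5.787 in

NRCS table: pasture, good condition, soil group D → CN(II) = 80
Adjust CN=80 to AMC III: 23·80/(10 + 0.13·80) → 1840 ÷ (102/5) = 4600/51 ≈ 90.196
Retention S: 1000/CN − 10 with CN=90.196 → S = 25/23 ≈ 1.087 in
Ia = 0.2·(25/23) = 5/23 in ≈ 0.217 in
Since P=6.940 > Ia=0.217: effective rainfall P−Ia = 7731/1150 in
Q = (7731/1150)²/((7731/1150) + 25/23) = (59768361/1322500)/(8981/1150) = 59768361/10328150 in ≈ 5.787 in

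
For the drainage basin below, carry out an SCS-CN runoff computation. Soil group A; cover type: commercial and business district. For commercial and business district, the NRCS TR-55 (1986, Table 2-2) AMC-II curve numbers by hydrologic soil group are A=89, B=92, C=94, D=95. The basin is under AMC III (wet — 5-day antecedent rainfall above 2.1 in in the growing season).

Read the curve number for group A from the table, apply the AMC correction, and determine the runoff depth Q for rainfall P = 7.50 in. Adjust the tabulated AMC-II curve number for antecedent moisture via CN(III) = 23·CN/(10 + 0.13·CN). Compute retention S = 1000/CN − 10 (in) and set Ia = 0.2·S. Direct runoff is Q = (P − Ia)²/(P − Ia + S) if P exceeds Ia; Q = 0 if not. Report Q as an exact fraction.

NRCS table: commercial and business district, soil group A → CN(II) = 89
Wet (AMC III): CN(III) = 23·89/(10 + 0.13·89) = 2047/(2157/100) = 204700/2157 ≈ 94.900
Max retention: S = 1000/(204700/2157) − 10 = 1100/2047 in (≈ 0.537 in)
Initial abstraction Ia = S/5 = (1100/2047)/5 = 220/2047 ≈ 0.107 in
Excess rainfall: 7.500 − 0.107 = 7.393 in; P > Ia so Q > 0
Q: (30265/4094)² ÷ (32465/4094) = 183194045/26582342 in (≈ 6.892 in)

Q = 183194045/26582342 in ≈ 6.892 in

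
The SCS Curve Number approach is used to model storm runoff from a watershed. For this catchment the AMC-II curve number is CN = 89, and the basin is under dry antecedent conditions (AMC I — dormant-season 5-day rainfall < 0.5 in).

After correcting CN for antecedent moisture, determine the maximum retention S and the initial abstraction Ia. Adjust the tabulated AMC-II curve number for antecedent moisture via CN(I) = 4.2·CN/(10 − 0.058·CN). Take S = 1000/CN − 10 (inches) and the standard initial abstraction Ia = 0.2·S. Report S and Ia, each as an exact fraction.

S = 5500/1869 in ≈ 2.943 in; Ia = 1100/1869 in ≈ 0.589 in

Adjust CN=89 to AMC I: 4.2·89/(10 − 0.058·89) → (1869/5) ÷ (2419/500) = 186900/2419 ≈ 77.263
Retention S: 1000/CN − 10 with CN=77.263 → S = 5500/1869 ≈ 2.943 in
Ia = 0.2·(5500/1869) = 1100/1869 in ≈ 0.589 in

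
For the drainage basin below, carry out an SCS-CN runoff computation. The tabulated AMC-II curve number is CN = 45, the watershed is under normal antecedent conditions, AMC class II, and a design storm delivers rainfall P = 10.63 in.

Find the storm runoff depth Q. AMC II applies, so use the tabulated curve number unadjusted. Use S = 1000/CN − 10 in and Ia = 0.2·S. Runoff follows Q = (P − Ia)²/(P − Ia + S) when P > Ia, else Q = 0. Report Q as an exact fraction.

CN(II) = 45; AMC II needs no correction.
Max retention: S = 1000/45 − 10 = 110/9 in (≈ 12.222 in)
Ia = 0.2S: 0.2·12.222 = 2.444 in (exactly 22/9)
Since P=10.630 > Ia=2.444: effective rainfall P−Ia = 7367/900 in
Q = (7367/900)²/((7367/900) + 110/9) = (54272689/810000)/(18367/900) = 54272689/16530300 in ≈ 3.283 in

Q = 54272689/16530300 in ≈ 3.283 in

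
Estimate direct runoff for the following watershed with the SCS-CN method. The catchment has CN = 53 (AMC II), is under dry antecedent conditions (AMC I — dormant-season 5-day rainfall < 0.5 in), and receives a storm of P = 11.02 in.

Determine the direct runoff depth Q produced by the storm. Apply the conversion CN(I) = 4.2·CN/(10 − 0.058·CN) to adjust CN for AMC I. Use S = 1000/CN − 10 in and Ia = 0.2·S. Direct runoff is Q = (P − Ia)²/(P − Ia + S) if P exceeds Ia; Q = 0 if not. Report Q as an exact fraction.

Dry (AMC I): CN(I) = 4.2·53/(10 − 0.058·53) = (1113/5)/(3463/500) = 111300/3463 ≈ 32.140
S = 1000/(111300/3463) − 10 = 23500/1113 in ≈ 21.114 in
Ia = 0.2S: 0.2·21.114 = 4.223 in (exactly 4700/1113)
Since P=11.020 > Ia=4.223: effective rainfall P−Ia = 378263/55650 in
Q: (378263/55650)² ÷ (1553263/55650) = 143082897169/86439085950 in (≈ 1.655 in)

Q = 143082897169/86439085950 in ≈ 1.655 in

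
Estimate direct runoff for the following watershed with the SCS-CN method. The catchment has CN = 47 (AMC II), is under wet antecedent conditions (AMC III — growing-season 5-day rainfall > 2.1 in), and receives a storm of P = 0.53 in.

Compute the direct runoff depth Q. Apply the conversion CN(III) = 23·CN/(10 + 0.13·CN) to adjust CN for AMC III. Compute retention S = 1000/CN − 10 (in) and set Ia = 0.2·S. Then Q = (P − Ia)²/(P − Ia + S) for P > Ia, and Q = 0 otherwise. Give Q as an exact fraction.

Wet (AMC III): CN(III) = 23·47/(10 + 0.13·47) = 1081/(1611/100) = 108100/1611 ≈ 67.101
S = 1000/(108100/1611) − 10 = 5300/1081 in ≈ 4.903 in
Initial abstraction Ia = S/5 = (5300/1081)/5 = 1060/1081 ≈ 0.981 in
P = 0.530 ≤ Ia = 0.981 in: entire storm abstracted, Q = 0.

Q = 0 in ≈ 0.000 in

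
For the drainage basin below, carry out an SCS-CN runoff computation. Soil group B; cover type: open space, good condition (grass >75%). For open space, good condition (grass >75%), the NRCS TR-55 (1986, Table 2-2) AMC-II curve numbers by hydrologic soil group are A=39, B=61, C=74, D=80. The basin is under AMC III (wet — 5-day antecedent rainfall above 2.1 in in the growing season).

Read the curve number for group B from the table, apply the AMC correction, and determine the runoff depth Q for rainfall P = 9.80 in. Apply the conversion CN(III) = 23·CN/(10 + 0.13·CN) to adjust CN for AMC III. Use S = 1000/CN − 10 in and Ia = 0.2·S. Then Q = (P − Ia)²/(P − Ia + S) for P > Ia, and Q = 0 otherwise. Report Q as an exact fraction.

Q = 4205133409/591694205 in ≈ 7.107 in

NRCS table: open space, good condition (grass >75%), soil group B → CN(II) = 61
Wet (AMC III): CN(III) = 23·61/(10 + 0.13·61) = 1403/(1793/100) = 140300/1793 ≈ 78.249
Retention S: 1000/CN − 10 with CN=78.249 → S = 3900/1403 ≈ 2.780 in
Ia = 0.2·(3900/1403) = 780/1403 in ≈ 0.556 in
Excess rainfall: 9.800 − 0.556 = 9.244 in; P > Ia so Q > 0
Runoff Q = (P−Ia)²/(P−Ia+S) = (9.244)²/(9.244+2.780) = 4205133409/591694205 ≈ 7.107 in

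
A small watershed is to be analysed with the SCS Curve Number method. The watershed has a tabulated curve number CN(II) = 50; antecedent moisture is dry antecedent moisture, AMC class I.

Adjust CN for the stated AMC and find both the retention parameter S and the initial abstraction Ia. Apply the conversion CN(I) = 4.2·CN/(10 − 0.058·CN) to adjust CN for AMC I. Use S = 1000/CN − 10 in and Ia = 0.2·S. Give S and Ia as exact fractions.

CN(I) from CN(II)=50: (4.2·50)/(10 − 0.058·50) = 2100/71 ≈ 29.577
S = 1000/(2100/71) − 10 = 500/21 in ≈ 23.810 in
Ia = 0.2·(500/21) = 100/21 in ≈ 4.762 in

S = 500/21 in ≈ 23.810 in; Ia = 100/21 in ≈ 4.762 in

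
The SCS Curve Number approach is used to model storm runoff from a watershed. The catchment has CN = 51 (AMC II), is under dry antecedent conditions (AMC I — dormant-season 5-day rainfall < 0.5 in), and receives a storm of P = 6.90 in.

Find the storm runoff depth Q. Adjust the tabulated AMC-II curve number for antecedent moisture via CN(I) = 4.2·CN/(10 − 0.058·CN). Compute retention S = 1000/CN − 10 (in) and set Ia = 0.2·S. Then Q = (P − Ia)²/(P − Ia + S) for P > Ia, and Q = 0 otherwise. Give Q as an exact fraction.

Q = 12652249/58992210 in ≈ 0.214 in

CN(I) from CN(II)=51: (4.2·51)/(10 − 0.058·51) = 15300/503 ≈ 30.417
S = 1000/(15300/503) − 10 = 3500/153 in ≈ 22.876 in
Ia = 0.2·(3500/153) = 700/153 in ≈ 4.575 in
P − Ia = 6.900 − 4.575 = 3557/1530 ≈ 2.325 in (> 0, runoff occurs)
Q: (3557/1530)² ÷ (38557/1530) = 12652249/58992210 in (≈ 0.214 in)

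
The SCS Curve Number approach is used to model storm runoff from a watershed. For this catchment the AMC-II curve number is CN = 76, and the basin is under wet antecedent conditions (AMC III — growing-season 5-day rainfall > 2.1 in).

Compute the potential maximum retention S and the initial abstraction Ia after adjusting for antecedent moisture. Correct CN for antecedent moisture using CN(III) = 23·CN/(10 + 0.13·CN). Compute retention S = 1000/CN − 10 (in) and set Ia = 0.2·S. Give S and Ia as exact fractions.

S = 600/437 in ≈ 1.373 in; Ia = 120/437 in ≈ 0.275 in

Wet (AMC III): CN(III) = 23·76/(10 + 0.13·76) = 1748/(497/25) = 43700/497 ≈ 87.928
S = 1000/(43700/497) − 10 = 600/437 in ≈ 1.373 in
Ia = 0.2S: 0.2·1.373 = 0.275 in (exactly 120/437)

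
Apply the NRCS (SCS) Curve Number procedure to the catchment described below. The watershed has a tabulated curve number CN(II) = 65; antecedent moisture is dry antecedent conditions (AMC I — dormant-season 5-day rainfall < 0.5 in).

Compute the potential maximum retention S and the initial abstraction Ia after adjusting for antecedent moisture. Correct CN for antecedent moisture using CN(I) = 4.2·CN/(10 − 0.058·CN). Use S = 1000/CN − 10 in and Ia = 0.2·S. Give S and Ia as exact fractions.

CN(I) from CN(II)=65: (4.2·65)/(10 − 0.058·65) = 3900/89 ≈ 43.820
Max retention: S = 1000/(3900/89) − 10 = 500/39 in (≈ 12.821 in)
Ia = 0.2S: 0.2·12.821 = 2.564 in (exactly 100/39)

S = 500/39 in ≈ 12.821 in; Ia = 100/39 in ≈ 2.564 in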